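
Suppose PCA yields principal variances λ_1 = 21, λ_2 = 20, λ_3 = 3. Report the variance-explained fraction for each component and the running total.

Step 1 — total variance = trace(Sigma) = Σ λ_i = 21 + 20 + 3 = 44.

Step 2 — fraction explained by component i = λ_i / Σ λ:
  PC1: 21/44 = 0.4773
  PC2: 20/44 = 0.4545
  PC3: 3/44 = 0.0682

Step 3 — cumulative fraction after k components = (λ_1 + ... + λ_k) / Σ λ:
  k = 1: 21/44 = 0.4773
  k = 2: (21 + 20)/44 = 41/44 = 0.9318
  k = 3: (21 + 20 + 3)/44 = 44/44 = 1

Summary (fraction, with percent):

explained: PC1 0.4773 (47.73%), PC2 0.4545 (45.45%), PC3 0.0682 (6.82%);  cumulative: 0.4773, 0.9318, 1


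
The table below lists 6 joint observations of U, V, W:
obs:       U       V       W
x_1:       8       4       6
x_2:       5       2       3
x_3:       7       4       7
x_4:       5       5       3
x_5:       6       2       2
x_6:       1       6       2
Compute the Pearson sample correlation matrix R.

Step 1 — column means:
  mean(U) = (8 + 5 + 7 + 5 + 6 + 1) / 6 = 32/6 = 5.3333
  mean(V) = (4 + 2 + 4 + 5 + 2 + 6) / 6 = 23/6 = 3.8333
  mean(W) = (6 + 3 + 7 + 3 + 2 + 2) / 6 = 23/6 = 3.8333

Step 2 — sample variances and covariances s[i,j] = (1/(n-1)) · Σ_k (x_{k,i} - mean_i) · (x_{k,j} - mean_j), with n-1 = 5:
  s[U,U] = ((2.6667)·(2.6667) + (-0.3333)·(-0.3333) + (1.6667)·(1.6667) + (-0.3333)·(-0.3333) + (0.6667)·(0.6667) + (-4.3333)·(-4.3333)) / 5 = 29.3333/5 = 5.8667
  s[U,V] = ((2.6667)·(0.1667) + (-0.3333)·(-1.8333) + (1.6667)·(0.1667) + (-0.3333)·(1.1667) + (0.6667)·(-1.8333) + (-4.3333)·(2.1667)) / 5 = -9.6667/5 = -1.9333
  s[U,W] = ((2.6667)·(2.1667) + (-0.3333)·(-0.8333) + (1.6667)·(3.1667) + (-0.3333)·(-0.8333) + (0.6667)·(-1.8333) + (-4.3333)·(-1.8333)) / 5 = 18.3333/5 = 3.6667
  s[V,V] = ((0.1667)·(0.1667) + (-1.8333)·(-1.8333) + (0.1667)·(0.1667) + (1.1667)·(1.1667) + (-1.8333)·(-1.8333) + (2.1667)·(2.1667)) / 5 = 12.8333/5 = 2.5667
  s[V,W] = ((0.1667)·(2.1667) + (-1.8333)·(-0.8333) + (0.1667)·(3.1667) + (1.1667)·(-0.8333) + (-1.8333)·(-1.8333) + (2.1667)·(-1.8333)) / 5 = 0.8333/5 = 0.1667
  s[W,W] = ((2.1667)·(2.1667) + (-0.8333)·(-0.8333) + (3.1667)·(3.1667) + (-0.8333)·(-0.8333) + (-1.8333)·(-1.8333) + (-1.8333)·(-1.8333)) / 5 = 22.8333/5 = 4.5667
  Sample standard deviations s_i = √(s[i,i]):
  s(U) = √(5.8667) = 2.4221
  s(V) = √(2.5667) = 1.6021
  s(W) = √(4.5667) = 2.137

Step 3 — r_{ij} = s_{ij} / (s_i · s_j):
  r[U,U] = 1 (diagonal).
  r[U,V] = -1.9333 / (2.4221 · 1.6021) = -1.9333 / 3.8804 = -0.4982
  r[U,W] = 3.6667 / (2.4221 · 2.137) = 3.6667 / 5.176 = 0.7084
  r[V,V] = 1 (diagonal).
  r[V,W] = 0.1667 / (1.6021 · 2.137) = 0.1667 / 3.4236 = 0.0487
  r[W,W] = 1 (diagonal).

R is symmetric with unit diagonal. Assembling:

R = [[1, -0.4982, 0.7084],
 [-0.4982, 1, 0.0487],
 [0.7084, 0.0487, 1]]


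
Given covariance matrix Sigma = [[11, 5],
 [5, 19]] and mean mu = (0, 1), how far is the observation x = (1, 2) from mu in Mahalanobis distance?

Step 1 — centre the observation: (x - mu) = (1, 1).

Step 2 — invert Sigma. det(Sigma) = 11·19 - (5)² = 184.
  Sigma^{-1} = (1/det) · [[d, -b], [-b, a]] = [[0.1033, -0.0272],
 [-0.0272, 0.0598]].

Step 3 — form the quadratic (x - mu)^T · Sigma^{-1} · (x - mu):
  Sigma^{-1} · (x - mu) = (0.0761, 0.0326).
  (x - mu)^T · [Sigma^{-1} · (x - mu)] = (1)·(0.0761) + (1)·(0.0326) = 0.1087.

Step 4 — take square root: d = √(0.1087) ≈ 0.3297.

d(x, mu) = √(0.1087) ≈ 0.3297


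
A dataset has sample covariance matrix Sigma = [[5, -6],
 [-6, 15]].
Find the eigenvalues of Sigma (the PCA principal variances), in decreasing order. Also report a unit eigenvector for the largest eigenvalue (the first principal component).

Step 1 — characteristic polynomial of 2×2 Sigma:
  det(Sigma - λI) = λ² - trace · λ + det = 0.
  trace = 5 + 15 = 20, det = 5·15 - (-6)² = 39.
Step 2 — discriminant:
  Δ = trace² - 4·det = 400 - 156 = 244.
Step 3 — eigenvalues:
  λ = (trace ± √Δ)/2 = (20 ± 15.6205)/2,
  λ_1 = 17.8102,  λ_2 = 2.1898.

Step 4 — unit eigenvector for λ_1: solve (Sigma - λ_1 I)v = 0. First row:
  (5 - 17.8102)·v_x + (-6)·v_y = 0, i.e. (-12.8102)·v_x + (-6)·v_y = 0,
  so v ∝ (b, λ_1 - a) = (-6, 12.8102); multiply by -1 so the first entry is positive: u = (6, -12.8102).
  ||u|| = √((6)² + (-12.8102)²) = √(200.1025) ≈ 14.1458,
  v_1 = u/||u|| ≈ (0.4242, -0.9056) (||v_1|| = 1).

λ_1 = 17.8102,  λ_2 = 2.1898;  v_1 ≈ (0.4242, -0.9056)


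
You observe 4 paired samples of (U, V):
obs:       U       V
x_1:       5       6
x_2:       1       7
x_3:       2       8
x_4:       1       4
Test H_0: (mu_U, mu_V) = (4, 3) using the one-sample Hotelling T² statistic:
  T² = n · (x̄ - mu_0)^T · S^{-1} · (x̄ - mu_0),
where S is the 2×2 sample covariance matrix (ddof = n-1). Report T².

Step 1 — sample mean vector:
  mean(U) = (5 + 1 + 2 + 1) / 4 = 9/4 = 2.25
  mean(V) = (6 + 7 + 8 + 4) / 4 = 25/4 = 6.25
  x̄ = (2.25, 6.25),  deviation x̄ - mu_0 = (2.25, 6.25) - (4, 3) = (-1.75, 3.25).

Step 2 — sample covariance matrix, S[i,j] = (1/(n-1)) · Σ_k (x_{k,i} - mean_i) · (x_{k,j} - mean_j), divisor n-1 = 3:
  S[U,U] = ((2.75)·(2.75) + (-1.25)·(-1.25) + (-0.25)·(-0.25) + (-1.25)·(-1.25)) / 3 = 10.75/3 = 3.5833
  S[U,V] = ((2.75)·(-0.25) + (-1.25)·(0.75) + (-0.25)·(1.75) + (-1.25)·(-2.25)) / 3 = 0.75/3 = 0.25
  S[V,V] = ((-0.25)·(-0.25) + (0.75)·(0.75) + (1.75)·(1.75) + (-2.25)·(-2.25)) / 3 = 8.75/3 = 2.9167
  S = [[3.5833, 0.25],
 [0.25, 2.9167]].

Step 3 — invert S. det(S) = 3.5833·2.9167 - (0.25)² = 10.3889.
  S^{-1} = (1/det) · [[d, -b], [-b, a]] = [[0.2807, -0.0241],
 [-0.0241, 0.3449]].

Step 4 — quadratic form (x̄ - mu_0)^T · S^{-1} · (x̄ - mu_0):
  S^{-1} · (x̄ - mu_0) = (-0.5695, 1.1631),
  (x̄ - mu_0)^T · [...] = (-1.75)·(-0.5695) + (3.25)·(1.1631) = 4.7767.

Step 5 — scale by n: T² = 4 · 4.7767 = 19.107.

T² ≈ 19.107


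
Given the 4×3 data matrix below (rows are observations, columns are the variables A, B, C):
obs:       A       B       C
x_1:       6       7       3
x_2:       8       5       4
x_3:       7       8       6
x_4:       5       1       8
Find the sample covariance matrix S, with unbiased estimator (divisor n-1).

Step 1 — column means:
  mean(A) = (6 + 8 + 7 + 5) / 4 = 26/4 = 6.5
  mean(B) = (7 + 5 + 8 + 1) / 4 = 21/4 = 5.25
  mean(C) = (3 + 4 + 6 + 8) / 4 = 21/4 = 5.25

Step 2 — sample covariance S[i,j] = (1/(n-1)) · Σ_k (x_{k,i} - mean_i) · (x_{k,j} - mean_j), with n-1 = 3.
  S[A,A] = ((-0.5)·(-0.5) + (1.5)·(1.5) + (0.5)·(0.5) + (-1.5)·(-1.5)) / 3 = 5/3 = 1.6667
  S[A,B] = ((-0.5)·(1.75) + (1.5)·(-0.25) + (0.5)·(2.75) + (-1.5)·(-4.25)) / 3 = 6.5/3 = 2.1667
  S[A,C] = ((-0.5)·(-2.25) + (1.5)·(-1.25) + (0.5)·(0.75) + (-1.5)·(2.75)) / 3 = -4.5/3 = -1.5
  S[B,B] = ((1.75)·(1.75) + (-0.25)·(-0.25) + (2.75)·(2.75) + (-4.25)·(-4.25)) / 3 = 28.75/3 = 9.5833
  S[B,C] = ((1.75)·(-2.25) + (-0.25)·(-1.25) + (2.75)·(0.75) + (-4.25)·(2.75)) / 3 = -13.25/3 = -4.4167
  S[C,C] = ((-2.25)·(-2.25) + (-1.25)·(-1.25) + (0.75)·(0.75) + (2.75)·(2.75)) / 3 = 14.75/3 = 4.9167

S is symmetric (S[j,i] = S[i,j]). Assembling:

S = [[1.6667, 2.1667, -1.5],
 [2.1667, 9.5833, -4.4167],
 [-1.5, -4.4167, 4.9167]]


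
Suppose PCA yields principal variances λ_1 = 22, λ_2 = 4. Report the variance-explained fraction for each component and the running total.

Step 1 — total variance = trace(Sigma) = Σ λ_i = 22 + 4 = 26.

Step 2 — fraction explained by component i = λ_i / Σ λ:
  PC1: 22/26 = 0.8462
  PC2: 4/26 = 0.1538

Step 3 — cumulative fraction after k components = (λ_1 + ... + λ_k) / Σ λ:
  k = 1: 22/26 = 0.8462
  k = 2: (22 + 4)/26 = 26/26 = 1

Summary (fraction, with percent):

explained: PC1 0.8462 (84.62%), PC2 0.1538 (15.38%);  cumulative: 0.8462, 1


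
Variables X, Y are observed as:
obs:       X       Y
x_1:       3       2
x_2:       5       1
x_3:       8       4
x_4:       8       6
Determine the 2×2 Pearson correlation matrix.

Step 1 — column means:
  mean(X) = (3 + 5 + 8 + 8) / 4 = 24/4 = 6
  mean(Y) = (2 + 1 + 4 + 6) / 4 = 13/4 = 3.25

Step 2 — sample variances and covariances s[i,j] = (1/(n-1)) · Σ_k (x_{k,i} - mean_i) · (x_{k,j} - mean_j), with n-1 = 3:
  s[X,X] = ((-3)·(-3) + (-1)·(-1) + (2)·(2) + (2)·(2)) / 3 = 18/3 = 6
  s[X,Y] = ((-3)·(-1.25) + (-1)·(-2.25) + (2)·(0.75) + (2)·(2.75)) / 3 = 13/3 = 4.3333
  s[Y,Y] = ((-1.25)·(-1.25) + (-2.25)·(-2.25) + (0.75)·(0.75) + (2.75)·(2.75)) / 3 = 14.75/3 = 4.9167
  Sample standard deviations s_i = √(s[i,i]):
  s(X) = √(6) = 2.4495
  s(Y) = √(4.9167) = 2.2174

Step 3 — r_{ij} = s_{ij} / (s_i · s_j):
  r[X,X] = 1 (diagonal).
  r[X,Y] = 4.3333 / (2.4495 · 2.2174) = 4.3333 / 5.4314 = 0.7978
  r[Y,Y] = 1 (diagonal).

R is symmetric with unit diagonal. Assembling:

R = [[1, 0.7978],
 [0.7978, 1]]


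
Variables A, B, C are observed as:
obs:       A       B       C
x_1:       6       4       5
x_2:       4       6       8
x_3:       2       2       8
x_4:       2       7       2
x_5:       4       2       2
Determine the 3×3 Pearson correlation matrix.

Step 1 — column means:
  mean(A) = (6 + 4 + 2 + 2 + 4) / 5 = 18/5 = 3.6
  mean(B) = (4 + 6 + 2 + 7 + 2) / 5 = 21/5 = 4.2
  mean(C) = (5 + 8 + 8 + 2 + 2) / 5 = 25/5 = 5

Step 2 — sample variances and covariances s[i,j] = (1/(n-1)) · Σ_k (x_{k,i} - mean_i) · (x_{k,j} - mean_j), with n-1 = 4:
  s[A,A] = ((2.4)·(2.4) + (0.4)·(0.4) + (-1.6)·(-1.6) + (-1.6)·(-1.6) + (0.4)·(0.4)) / 4 = 11.2/4 = 2.8
  s[A,B] = ((2.4)·(-0.2) + (0.4)·(1.8) + (-1.6)·(-2.2) + (-1.6)·(2.8) + (0.4)·(-2.2)) / 4 = -1.6/4 = -0.4
  s[A,C] = ((2.4)·(0) + (0.4)·(3) + (-1.6)·(3) + (-1.6)·(-3) + (0.4)·(-3)) / 4 = 0/4 = 0
  s[B,B] = ((-0.2)·(-0.2) + (1.8)·(1.8) + (-2.2)·(-2.2) + (2.8)·(2.8) + (-2.2)·(-2.2)) / 4 = 20.8/4 = 5.2
  s[B,C] = ((-0.2)·(0) + (1.8)·(3) + (-2.2)·(3) + (2.8)·(-3) + (-2.2)·(-3)) / 4 = -3/4 = -0.75
  s[C,C] = ((0)·(0) + (3)·(3) + (3)·(3) + (-3)·(-3) + (-3)·(-3)) / 4 = 36/4 = 9
  Sample standard deviations s_i = √(s[i,i]):
  s(A) = √(2.8) = 1.6733
  s(B) = √(5.2) = 2.2804
  s(C) = √(9) = 3

Step 3 — r_{ij} = s_{ij} / (s_i · s_j):
  r[A,A] = 1 (diagonal).
  r[A,B] = -0.4 / (1.6733 · 2.2804) = -0.4 / 3.8158 = -0.1048
  r[A,C] = 0 / (1.6733 · 3) = 0 / 5.02 = 0
  r[B,B] = 1 (diagonal).
  r[B,C] = -0.75 / (2.2804 · 3) = -0.75 / 6.8411 = -0.1096
  r[C,C] = 1 (diagonal).

R is symmetric with unit diagonal. Assembling:

R = [[1, -0.1048, 0],
 [-0.1048, 1, -0.1096],
 [0, -0.1096, 1]]


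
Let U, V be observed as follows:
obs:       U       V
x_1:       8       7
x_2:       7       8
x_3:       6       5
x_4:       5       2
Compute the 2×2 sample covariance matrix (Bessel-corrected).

Step 1 — column means:
  mean(U) = (8 + 7 + 6 + 5) / 4 = 26/4 = 6.5
  mean(V) = (7 + 8 + 5 + 2) / 4 = 22/4 = 5.5

Step 2 — sample covariance S[i,j] = (1/(n-1)) · Σ_k (x_{k,i} - mean_i) · (x_{k,j} - mean_j), with n-1 = 3.
  S[U,U] = ((1.5)·(1.5) + (0.5)·(0.5) + (-0.5)·(-0.5) + (-1.5)·(-1.5)) / 3 = 5/3 = 1.6667
  S[U,V] = ((1.5)·(1.5) + (0.5)·(2.5) + (-0.5)·(-0.5) + (-1.5)·(-3.5)) / 3 = 9/3 = 3
  S[V,V] = ((1.5)·(1.5) + (2.5)·(2.5) + (-0.5)·(-0.5) + (-3.5)·(-3.5)) / 3 = 21/3 = 7

S is symmetric (S[j,i] = S[i,j]). Assembling:

S = [[1.6667, 3],
 [3, 7]]


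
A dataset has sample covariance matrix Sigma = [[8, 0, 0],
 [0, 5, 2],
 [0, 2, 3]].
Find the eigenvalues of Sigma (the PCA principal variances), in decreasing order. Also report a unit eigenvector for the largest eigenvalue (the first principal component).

Step 1 — characteristic polynomial p(λ) = det(λI - Sigma) = λ³ - tr·λ² + c_1·λ - det, where tr = trace, c_1 = sum of the principal 2×2 minors, det = det(Sigma):
  tr = 8 + 5 + 3 = 16,
  c_1 = (8·5 - (0)²) + (8·3 - (0)²) + (5·3 - (2)²) = 40 + 24 + 11 = 75,
  det = 8·(5·3 - (2)²) - (0)·((0)·3 - (2)·(0)) + (0)·((0)·(2) - 5·(0)) = 8·(11) - (0)·(0) + (0)·(0) = 88.
  So p(λ) = λ³ - 16λ² + 75λ - 88.
Step 2 — look for an integer root (rational root theorem: any rational root is an integer divisor of 88). Testing λ = 8:
  p(8) = 512 - 1024 + 600 - 88 = 0  ✓
  Dividing out (λ - 8): p(λ) = (λ - 8)(λ² - 8λ + 11).
Step 3 — remaining eigenvalues from the quadratic λ² - 8λ + 11 = 0:
  Δ = 8² - 4·11 = 64 - 44 = 20,  λ = (8 ± √20)/2 = (8 ± 4.4721)/2 ≈ 6.2361 or 1.7639.
  Sorted: λ_1 = 8,  λ_2 = 6.2361,  λ_3 = 1.7639  (check: sum = 16 = tr ✓).

Step 4 — unit eigenvector for λ_1 = 8: v spans the null space of (Sigma - λ_1 I), whose rows are
  r_1 = (0, 0, 0),  r_2 = (0, -3, 2),  r_3 = (0, 2, -5).
  v is orthogonal to every row, so take v ∝ r_2 × r_3 = ((-3)·(-5) - (2)·(2), (2)·(0) - (0)·(-5), (0)·(2) - (-3)·(0)) = (11, 0, 0).
  Rescale (divide by 11): u = (1, 0, 0).
  ||u|| = √((1)² + (0)² + (0)²) = √(1) = 1,  v_1 = u/||u|| ≈ (1, 0, 0) (||v_1|| = 1).

λ_1 = 8,  λ_2 = 6.2361,  λ_3 = 1.7639;  v_1 ≈ (1, 0, 0)


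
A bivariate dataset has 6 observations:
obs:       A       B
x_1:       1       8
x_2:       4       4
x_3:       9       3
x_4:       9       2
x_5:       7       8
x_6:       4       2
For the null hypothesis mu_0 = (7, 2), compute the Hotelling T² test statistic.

Step 1 — sample mean vector:
  mean(A) = (1 + 4 + 9 + 9 + 7 + 4) / 6 = 34/6 = 5.6667
  mean(B) = (8 + 4 + 3 + 2 + 8 + 2) / 6 = 27/6 = 4.5
  x̄ = (5.6667, 4.5),  deviation x̄ - mu_0 = (5.6667, 4.5) - (7, 2) = (-1.3333, 2.5).

Step 2 — sample covariance matrix, S[i,j] = (1/(n-1)) · Σ_k (x_{k,i} - mean_i) · (x_{k,j} - mean_j), divisor n-1 = 5:
  S[A,A] = ((-4.6667)·(-4.6667) + (-1.6667)·(-1.6667) + (3.3333)·(3.3333) + (3.3333)·(3.3333) + (1.3333)·(1.3333) + (-1.6667)·(-1.6667)) / 5 = 51.3333/5 = 10.2667
  S[A,B] = ((-4.6667)·(3.5) + (-1.6667)·(-0.5) + (3.3333)·(-1.5) + (3.3333)·(-2.5) + (1.3333)·(3.5) + (-1.6667)·(-2.5)) / 5 = -20/5 = -4
  S[B,B] = ((3.5)·(3.5) + (-0.5)·(-0.5) + (-1.5)·(-1.5) + (-2.5)·(-2.5) + (3.5)·(3.5) + (-2.5)·(-2.5)) / 5 = 39.5/5 = 7.9
  S = [[10.2667, -4],
 [-4, 7.9]].

Step 3 — invert S. det(S) = 10.2667·7.9 - (-4)² = 65.1067.
  S^{-1} = (1/det) · [[d, -b], [-b, a]] = [[0.1213, 0.0614],
 [0.0614, 0.1577]].

Step 4 — quadratic form (x̄ - mu_0)^T · S^{-1} · (x̄ - mu_0):
  S^{-1} · (x̄ - mu_0) = (-0.0082, 0.3123),
  (x̄ - mu_0)^T · [...] = (-1.3333)·(-0.0082) + (2.5)·(0.3123) = 0.7917.

Step 5 — scale by n: T² = 6 · 0.7917 = 4.7502.

T² ≈ 4.7502


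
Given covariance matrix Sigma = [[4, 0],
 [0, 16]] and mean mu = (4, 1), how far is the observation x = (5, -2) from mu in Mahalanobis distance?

Step 1 — centre the observation: (x - mu) = (1, -3).

Step 2 — invert Sigma. det(Sigma) = 4·16 - (0)² = 64.
  Sigma^{-1} = (1/det) · [[d, -b], [-b, a]] = [[0.25, 0],
 [0, 0.0625]].

Step 3 — form the quadratic (x - mu)^T · Sigma^{-1} · (x - mu):
  Sigma^{-1} · (x - mu) = (0.25, -0.1875).
  (x - mu)^T · [Sigma^{-1} · (x - mu)] = (1)·(0.25) + (-3)·(-0.1875) = 0.8125.

Step 4 — take square root: d = √(0.8125) ≈ 0.9014.

d(x, mu) = √(0.8125) ≈ 0.9014


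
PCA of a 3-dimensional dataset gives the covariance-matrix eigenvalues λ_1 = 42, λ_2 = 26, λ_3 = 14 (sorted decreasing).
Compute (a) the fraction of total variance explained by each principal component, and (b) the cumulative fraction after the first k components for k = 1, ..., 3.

Step 1 — total variance = trace(Sigma) = Σ λ_i = 42 + 26 + 14 = 82.

Step 2 — fraction explained by component i = λ_i / Σ λ:
  PC1: 42/82 = 0.5122
  PC2: 26/82 = 0.3171
  PC3: 14/82 = 0.1707

Step 3 — cumulative fraction after k components = (λ_1 + ... + λ_k) / Σ λ:
  k = 1: 42/82 = 0.5122
  k = 2: (42 + 26)/82 = 68/82 = 0.8293
  k = 3: (42 + 26 + 14)/82 = 82/82 = 1

Summary (fraction, with percent):

explained: PC1 0.5122 (51.22%), PC2 0.3171 (31.71%), PC3 0.1707 (17.07%);  cumulative: 0.5122, 0.8293, 1


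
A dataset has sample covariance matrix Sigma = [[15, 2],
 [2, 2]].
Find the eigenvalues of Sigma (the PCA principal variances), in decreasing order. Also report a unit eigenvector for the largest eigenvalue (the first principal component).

Step 1 — characteristic polynomial of 2×2 Sigma:
  det(Sigma - λI) = λ² - trace · λ + det = 0.
  trace = 15 + 2 = 17, det = 15·2 - (2)² = 26.
Step 2 — discriminant:
  Δ = trace² - 4·det = 289 - 104 = 185.
Step 3 — eigenvalues:
  λ = (trace ± √Δ)/2 = (17 ± 13.6015)/2,
  λ_1 = 15.3007,  λ_2 = 1.6993.

Step 4 — unit eigenvector for λ_1: solve (Sigma - λ_1 I)v = 0. First row:
  (15 - 15.3007)·v_x + (2)·v_y = 0, i.e. (-0.3007)·v_x + (2)·v_y = 0,
  so v ∝ (b, λ_1 - a) = (2, 0.3007) = u.
  ||u|| = √((2)² + (0.3007)²) = √(4.0904) ≈ 2.0225,
  v_1 = u/||u|| ≈ (0.9889, 0.1487) (||v_1|| = 1).

λ_1 = 15.3007,  λ_2 = 1.6993;  v_1 ≈ (0.9889, 0.1487)


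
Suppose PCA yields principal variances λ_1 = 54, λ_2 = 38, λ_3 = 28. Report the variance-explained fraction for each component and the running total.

Step 1 — total variance = trace(Sigma) = Σ λ_i = 54 + 38 + 28 = 120.

Step 2 — fraction explained by component i = λ_i / Σ λ:
  PC1: 54/120 = 0.45
  PC2: 38/120 = 0.3167
  PC3: 28/120 = 0.2333

Step 3 — cumulative fraction after k components = (λ_1 + ... + λ_k) / Σ λ:
  k = 1: 54/120 = 0.45
  k = 2: (54 + 38)/120 = 92/120 = 0.7667
  k = 3: (54 + 38 + 28)/120 = 120/120 = 1

Summary (fraction, with percent):

explained: PC1 0.45 (45%), PC2 0.3167 (31.67%), PC3 0.2333 (23.33%);  cumulative: 0.45, 0.7667, 1


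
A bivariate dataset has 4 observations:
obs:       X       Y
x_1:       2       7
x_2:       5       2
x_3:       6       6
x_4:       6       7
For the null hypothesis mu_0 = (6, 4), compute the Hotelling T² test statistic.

Step 1 — sample mean vector:
  mean(X) = (2 + 5 + 6 + 6) / 4 = 19/4 = 4.75
  mean(Y) = (7 + 2 + 6 + 7) / 4 = 22/4 = 5.5
  x̄ = (4.75, 5.5),  deviation x̄ - mu_0 = (4.75, 5.5) - (6, 4) = (-1.25, 1.5).

Step 2 — sample covariance matrix, S[i,j] = (1/(n-1)) · Σ_k (x_{k,i} - mean_i) · (x_{k,j} - mean_j), divisor n-1 = 3:
  S[X,X] = ((-2.75)·(-2.75) + (0.25)·(0.25) + (1.25)·(1.25) + (1.25)·(1.25)) / 3 = 10.75/3 = 3.5833
  S[X,Y] = ((-2.75)·(1.5) + (0.25)·(-3.5) + (1.25)·(0.5) + (1.25)·(1.5)) / 3 = -2.5/3 = -0.8333
  S[Y,Y] = ((1.5)·(1.5) + (-3.5)·(-3.5) + (0.5)·(0.5) + (1.5)·(1.5)) / 3 = 17/3 = 5.6667
  S = [[3.5833, -0.8333],
 [-0.8333, 5.6667]].

Step 3 — invert S. det(S) = 3.5833·5.6667 - (-0.8333)² = 19.6111.
  S^{-1} = (1/det) · [[d, -b], [-b, a]] = [[0.289, 0.0425],
 [0.0425, 0.1827]].

Step 4 — quadratic form (x̄ - mu_0)^T · S^{-1} · (x̄ - mu_0):
  S^{-1} · (x̄ - mu_0) = (-0.2975, 0.221),
  (x̄ - mu_0)^T · [...] = (-1.25)·(-0.2975) + (1.5)·(0.221) = 0.7033.

Step 5 — scale by n: T² = 4 · 0.7033 = 2.813.

T² ≈ 2.813


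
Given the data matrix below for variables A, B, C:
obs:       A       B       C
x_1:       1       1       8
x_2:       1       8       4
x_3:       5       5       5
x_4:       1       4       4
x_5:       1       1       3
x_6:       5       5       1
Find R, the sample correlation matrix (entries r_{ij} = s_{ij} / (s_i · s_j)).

Step 1 — column means:
  mean(A) = (1 + 1 + 5 + 1 + 1 + 5) / 6 = 14/6 = 2.3333
  mean(B) = (1 + 8 + 5 + 4 + 1 + 5) / 6 = 24/6 = 4
  mean(C) = (8 + 4 + 5 + 4 + 3 + 1) / 6 = 25/6 = 4.1667

Step 2 — sample variances and covariances s[i,j] = (1/(n-1)) · Σ_k (x_{k,i} - mean_i) · (x_{k,j} - mean_j), with n-1 = 5:
  s[A,A] = ((-1.3333)·(-1.3333) + (-1.3333)·(-1.3333) + (2.6667)·(2.6667) + (-1.3333)·(-1.3333) + (-1.3333)·(-1.3333) + (2.6667)·(2.6667)) / 5 = 21.3333/5 = 4.2667
  s[A,B] = ((-1.3333)·(-3) + (-1.3333)·(4) + (2.6667)·(1) + (-1.3333)·(0) + (-1.3333)·(-3) + (2.6667)·(1)) / 5 = 8/5 = 1.6
  s[A,C] = ((-1.3333)·(3.8333) + (-1.3333)·(-0.1667) + (2.6667)·(0.8333) + (-1.3333)·(-0.1667) + (-1.3333)·(-1.1667) + (2.6667)·(-3.1667)) / 5 = -9.3333/5 = -1.8667
  s[B,B] = ((-3)·(-3) + (4)·(4) + (1)·(1) + (0)·(0) + (-3)·(-3) + (1)·(1)) / 5 = 36/5 = 7.2
  s[B,C] = ((-3)·(3.8333) + (4)·(-0.1667) + (1)·(0.8333) + (0)·(-0.1667) + (-3)·(-1.1667) + (1)·(-3.1667)) / 5 = -11/5 = -2.2
  s[C,C] = ((3.8333)·(3.8333) + (-0.1667)·(-0.1667) + (0.8333)·(0.8333) + (-0.1667)·(-0.1667) + (-1.1667)·(-1.1667) + (-3.1667)·(-3.1667)) / 5 = 26.8333/5 = 5.3667
  Sample standard deviations s_i = √(s[i,i]):
  s(A) = √(4.2667) = 2.0656
  s(B) = √(7.2) = 2.6833
  s(C) = √(5.3667) = 2.3166

Step 3 — r_{ij} = s_{ij} / (s_i · s_j):
  r[A,A] = 1 (diagonal).
  r[A,B] = 1.6 / (2.0656 · 2.6833) = 1.6 / 5.5426 = 0.2887
  r[A,C] = -1.8667 / (2.0656 · 2.3166) = -1.8667 / 4.7852 = -0.3901
  r[B,B] = 1 (diagonal).
  r[B,C] = -2.2 / (2.6833 · 2.3166) = -2.2 / 6.2161 = -0.3539
  r[C,C] = 1 (diagonal).

R is symmetric with unit diagonal. Assembling:

R = [[1, 0.2887, -0.3901],
 [0.2887, 1, -0.3539],
 [-0.3901, -0.3539, 1]]


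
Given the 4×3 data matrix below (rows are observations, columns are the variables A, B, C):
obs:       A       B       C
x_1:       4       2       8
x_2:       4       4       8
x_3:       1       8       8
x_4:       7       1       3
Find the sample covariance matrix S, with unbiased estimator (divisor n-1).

Step 1 — column means:
  mean(A) = (4 + 4 + 1 + 7) / 4 = 16/4 = 4
  mean(B) = (2 + 4 + 8 + 1) / 4 = 15/4 = 3.75
  mean(C) = (8 + 8 + 8 + 3) / 4 = 27/4 = 6.75

Step 2 — sample covariance S[i,j] = (1/(n-1)) · Σ_k (x_{k,i} - mean_i) · (x_{k,j} - mean_j), with n-1 = 3.
  S[A,A] = ((0)·(0) + (0)·(0) + (-3)·(-3) + (3)·(3)) / 3 = 18/3 = 6
  S[A,B] = ((0)·(-1.75) + (0)·(0.25) + (-3)·(4.25) + (3)·(-2.75)) / 3 = -21/3 = -7
  S[A,C] = ((0)·(1.25) + (0)·(1.25) + (-3)·(1.25) + (3)·(-3.75)) / 3 = -15/3 = -5
  S[B,B] = ((-1.75)·(-1.75) + (0.25)·(0.25) + (4.25)·(4.25) + (-2.75)·(-2.75)) / 3 = 28.75/3 = 9.5833
  S[B,C] = ((-1.75)·(1.25) + (0.25)·(1.25) + (4.25)·(1.25) + (-2.75)·(-3.75)) / 3 = 13.75/3 = 4.5833
  S[C,C] = ((1.25)·(1.25) + (1.25)·(1.25) + (1.25)·(1.25) + (-3.75)·(-3.75)) / 3 = 18.75/3 = 6.25

S is symmetric (S[j,i] = S[i,j]). Assembling:

S = [[6, -7, -5],
 [-7, 9.5833, 4.5833],
 [-5, 4.5833, 6.25]]


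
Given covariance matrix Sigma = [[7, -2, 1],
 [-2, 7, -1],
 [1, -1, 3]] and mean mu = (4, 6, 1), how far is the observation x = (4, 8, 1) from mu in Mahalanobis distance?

Step 1 — centre the observation: (x - mu) = (0, 2, 0).

Step 2 — invert Sigma (cofactor / det for 3×3, or solve directly):
  Sigma^{-1} = [[0.16, 0.04, -0.04],
 [0.04, 0.16, 0.04],
 [-0.04, 0.04, 0.36]].

Step 3 — form the quadratic (x - mu)^T · Sigma^{-1} · (x - mu):
  Sigma^{-1} · (x - mu) = (0.08, 0.32, 0.08).
  (x - mu)^T · [Sigma^{-1} · (x - mu)] = (0)·(0.08) + (2)·(0.32) + (0)·(0.08) = 0.64.

Step 4 — take square root: d = √(0.64) ≈ 0.8.

d(x, mu) = √(0.64) ≈ 0.8


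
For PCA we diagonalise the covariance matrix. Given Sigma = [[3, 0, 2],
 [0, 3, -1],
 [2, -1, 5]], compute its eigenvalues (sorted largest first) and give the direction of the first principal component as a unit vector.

Step 1 — characteristic polynomial p(λ) = det(λI - Sigma) = λ³ - tr·λ² + c_1·λ - det, where tr = trace, c_1 = sum of the principal 2×2 minors, det = det(Sigma):
  tr = 3 + 3 + 5 = 11,
  c_1 = (3·3 - (0)²) + (3·5 - (2)²) + (3·5 - (-1)²) = 9 + 11 + 14 = 34,
  det = 3·(3·5 - (-1)²) - (0)·((0)·5 - (-1)·(2)) + (2)·((0)·(-1) - 3·(2)) = 3·(14) - (0)·(2) + (2)·(-6) = 30.
  So p(λ) = λ³ - 11λ² + 34λ - 30.
Step 2 — look for an integer root (rational root theorem: any rational root is an integer divisor of 30). Testing λ = 3:
  p(3) = 27 - 99 + 102 - 30 = 0  ✓
  Dividing out (λ - 3): p(λ) = (λ - 3)(λ² - 8λ + 10).
Step 3 — remaining eigenvalues from the quadratic λ² - 8λ + 10 = 0:
  Δ = 8² - 4·10 = 64 - 40 = 24,  λ = (8 ± √24)/2 = (8 ± 4.899)/2 ≈ 6.4495 or 1.5505.
  Sorted: λ_1 = 6.4495,  λ_2 = 3,  λ_3 = 1.5505  (check: sum = 11 = tr ✓).

Step 4 — unit eigenvector for λ_1 ≈ 6.4495: v spans the null space of (Sigma - λ_1 I), whose rows are
  r_1 = (-3.4495, 0, 2),  r_2 = (0, -3.4495, -1),  r_3 = (2, -1, -1.4495).
  v is orthogonal to every row, so take v ∝ r_1 × r_2 = ((0)·(-1) - (2)·(-3.4495), (2)·(0) - (-3.4495)·(-1), (-3.4495)·(-3.4495) - (0)·(0)) ≈ (6.899, -3.4495, 11.899).
  Let u = (6.899, -3.4495, 11.899).
  ||u|| = √((6.899)² + (-3.4495)² + (11.899)²) = √(201.0806) ≈ 14.1803,  v_1 = u/||u|| ≈ (0.4865, -0.2433, 0.8391) (||v_1|| = 1).

λ_1 = 6.4495,  λ_2 = 3,  λ_3 = 1.5505;  v_1 ≈ (0.4865, -0.2433, 0.8391)


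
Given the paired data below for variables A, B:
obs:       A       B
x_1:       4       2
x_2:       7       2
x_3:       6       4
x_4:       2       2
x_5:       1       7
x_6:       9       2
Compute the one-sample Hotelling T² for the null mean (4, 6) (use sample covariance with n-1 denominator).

Step 1 — sample mean vector:
  mean(A) = (4 + 7 + 6 + 2 + 1 + 9) / 6 = 29/6 = 4.8333
  mean(B) = (2 + 2 + 4 + 2 + 7 + 2) / 6 = 19/6 = 3.1667
  x̄ = (4.8333, 3.1667),  deviation x̄ - mu_0 = (4.8333, 3.1667) - (4, 6) = (0.8333, -2.8333).

Step 2 — sample covariance matrix, S[i,j] = (1/(n-1)) · Σ_k (x_{k,i} - mean_i) · (x_{k,j} - mean_j), divisor n-1 = 5:
  S[A,A] = ((-0.8333)·(-0.8333) + (2.1667)·(2.1667) + (1.1667)·(1.1667) + (-2.8333)·(-2.8333) + (-3.8333)·(-3.8333) + (4.1667)·(4.1667)) / 5 = 46.8333/5 = 9.3667
  S[A,B] = ((-0.8333)·(-1.1667) + (2.1667)·(-1.1667) + (1.1667)·(0.8333) + (-2.8333)·(-1.1667) + (-3.8333)·(3.8333) + (4.1667)·(-1.1667)) / 5 = -16.8333/5 = -3.3667
  S[B,B] = ((-1.1667)·(-1.1667) + (-1.1667)·(-1.1667) + (0.8333)·(0.8333) + (-1.1667)·(-1.1667) + (3.8333)·(3.8333) + (-1.1667)·(-1.1667)) / 5 = 20.8333/5 = 4.1667
  S = [[9.3667, -3.3667],
 [-3.3667, 4.1667]].

Step 3 — invert S. det(S) = 9.3667·4.1667 - (-3.3667)² = 27.6933.
  S^{-1} = (1/det) · [[d, -b], [-b, a]] = [[0.1505, 0.1216],
 [0.1216, 0.3382]].

Step 4 — quadratic form (x̄ - mu_0)^T · S^{-1} · (x̄ - mu_0):
  S^{-1} · (x̄ - mu_0) = (-0.2191, -0.857),
  (x̄ - mu_0)^T · [...] = (0.8333)·(-0.2191) + (-2.8333)·(-0.857) = 2.2456.

Step 5 — scale by n: T² = 6 · 2.2456 = 13.4738.

T² ≈ 13.4738


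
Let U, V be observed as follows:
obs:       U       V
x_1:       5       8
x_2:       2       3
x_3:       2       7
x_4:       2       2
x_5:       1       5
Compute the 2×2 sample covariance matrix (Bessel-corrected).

Step 1 — column means:
  mean(U) = (5 + 2 + 2 + 2 + 1) / 5 = 12/5 = 2.4
  mean(V) = (8 + 3 + 7 + 2 + 5) / 5 = 25/5 = 5

Step 2 — sample covariance S[i,j] = (1/(n-1)) · Σ_k (x_{k,i} - mean_i) · (x_{k,j} - mean_j), with n-1 = 4.
  S[U,U] = ((2.6)·(2.6) + (-0.4)·(-0.4) + (-0.4)·(-0.4) + (-0.4)·(-0.4) + (-1.4)·(-1.4)) / 4 = 9.2/4 = 2.3
  S[U,V] = ((2.6)·(3) + (-0.4)·(-2) + (-0.4)·(2) + (-0.4)·(-3) + (-1.4)·(0)) / 4 = 9/4 = 2.25
  S[V,V] = ((3)·(3) + (-2)·(-2) + (2)·(2) + (-3)·(-3) + (0)·(0)) / 4 = 26/4 = 6.5

S is symmetric (S[j,i] = S[i,j]). Assembling:

S = [[2.3, 2.25],
 [2.25, 6.5]]


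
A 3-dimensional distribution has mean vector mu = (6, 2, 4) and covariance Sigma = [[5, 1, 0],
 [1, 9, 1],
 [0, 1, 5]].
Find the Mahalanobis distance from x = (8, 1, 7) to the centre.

Step 1 — centre the observation: (x - mu) = (2, -1, 3).

Step 2 — invert Sigma (cofactor / det for 3×3, or solve directly):
  Sigma^{-1} = [[0.2047, -0.0233, 0.0047],
 [-0.0233, 0.1163, -0.0233],
 [0.0047, -0.0233, 0.2047]].

Step 3 — form the quadratic (x - mu)^T · Sigma^{-1} · (x - mu):
  Sigma^{-1} · (x - mu) = (0.4465, -0.2326, 0.6465).
  (x - mu)^T · [Sigma^{-1} · (x - mu)] = (2)·(0.4465) + (-1)·(-0.2326) + (3)·(0.6465) = 3.0651.

Step 4 — take square root: d = √(3.0651) ≈ 1.7507.

d(x, mu) = √(3.0651) ≈ 1.7507


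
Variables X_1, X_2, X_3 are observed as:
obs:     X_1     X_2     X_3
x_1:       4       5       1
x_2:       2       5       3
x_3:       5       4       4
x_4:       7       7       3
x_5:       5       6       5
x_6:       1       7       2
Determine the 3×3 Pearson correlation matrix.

Step 1 — column means:
  mean(X_1) = (4 + 2 + 5 + 7 + 5 + 1) / 6 = 24/6 = 4
  mean(X_2) = (5 + 5 + 4 + 7 + 6 + 7) / 6 = 34/6 = 5.6667
  mean(X_3) = (1 + 3 + 4 + 3 + 5 + 2) / 6 = 18/6 = 3

Step 2 — sample variances and covariances s[i,j] = (1/(n-1)) · Σ_k (x_{k,i} - mean_i) · (x_{k,j} - mean_j), with n-1 = 5:
  s[X_1,X_1] = ((0)·(0) + (-2)·(-2) + (1)·(1) + (3)·(3) + (1)·(1) + (-3)·(-3)) / 5 = 24/5 = 4.8
  s[X_1,X_2] = ((0)·(-0.6667) + (-2)·(-0.6667) + (1)·(-1.6667) + (3)·(1.3333) + (1)·(0.3333) + (-3)·(1.3333)) / 5 = 0/5 = 0
  s[X_1,X_3] = ((0)·(-2) + (-2)·(0) + (1)·(1) + (3)·(0) + (1)·(2) + (-3)·(-1)) / 5 = 6/5 = 1.2
  s[X_2,X_2] = ((-0.6667)·(-0.6667) + (-0.6667)·(-0.6667) + (-1.6667)·(-1.6667) + (1.3333)·(1.3333) + (0.3333)·(0.3333) + (1.3333)·(1.3333)) / 5 = 7.3333/5 = 1.4667
  s[X_2,X_3] = ((-0.6667)·(-2) + (-0.6667)·(0) + (-1.6667)·(1) + (1.3333)·(0) + (0.3333)·(2) + (1.3333)·(-1)) / 5 = -1/5 = -0.2
  s[X_3,X_3] = ((-2)·(-2) + (0)·(0) + (1)·(1) + (0)·(0) + (2)·(2) + (-1)·(-1)) / 5 = 10/5 = 2
  Sample standard deviations s_i = √(s[i,i]):
  s(X_1) = √(4.8) = 2.1909
  s(X_2) = √(1.4667) = 1.2111
  s(X_3) = √(2) = 1.4142

Step 3 — r_{ij} = s_{ij} / (s_i · s_j):
  r[X_1,X_1] = 1 (diagonal).
  r[X_1,X_2] = 0 / (2.1909 · 1.2111) = 0 / 2.6533 = 0
  r[X_1,X_3] = 1.2 / (2.1909 · 1.4142) = 1.2 / 3.0984 = 0.3873
  r[X_2,X_2] = 1 (diagonal).
  r[X_2,X_3] = -0.2 / (1.2111 · 1.4142) = -0.2 / 1.7127 = -0.1168
  r[X_3,X_3] = 1 (diagonal).

R is symmetric with unit diagonal. Assembling:

R = [[1, 0, 0.3873],
 [0, 1, -0.1168],
 [0.3873, -0.1168, 1]]


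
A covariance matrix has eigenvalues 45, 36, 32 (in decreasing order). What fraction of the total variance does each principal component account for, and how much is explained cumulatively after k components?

Step 1 — total variance = trace(Sigma) = Σ λ_i = 45 + 36 + 32 = 113.

Step 2 — fraction explained by component i = λ_i / Σ λ:
  PC1: 45/113 = 0.3982
  PC2: 36/113 = 0.3186
  PC3: 32/113 = 0.2832

Step 3 — cumulative fraction after k components = (λ_1 + ... + λ_k) / Σ λ:
  k = 1: 45/113 = 0.3982
  k = 2: (45 + 36)/113 = 81/113 = 0.7168
  k = 3: (45 + 36 + 32)/113 = 113/113 = 1

Summary (fraction, with percent):

explained: PC1 0.3982 (39.82%), PC2 0.3186 (31.86%), PC3 0.2832 (28.32%);  cumulative: 0.3982, 0.7168, 1


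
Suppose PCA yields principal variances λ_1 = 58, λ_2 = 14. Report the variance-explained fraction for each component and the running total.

Step 1 — total variance = trace(Sigma) = Σ λ_i = 58 + 14 = 72.

Step 2 — fraction explained by component i = λ_i / Σ λ:
  PC1: 58/72 = 0.8056
  PC2: 14/72 = 0.1944

Step 3 — cumulative fraction after k components = (λ_1 + ... + λ_k) / Σ λ:
  k = 1: 58/72 = 0.8056
  k = 2: (58 + 14)/72 = 72/72 = 1

Summary (fraction, with percent):

explained: PC1 0.8056 (80.56%), PC2 0.1944 (19.44%);  cumulative: 0.8056, 1


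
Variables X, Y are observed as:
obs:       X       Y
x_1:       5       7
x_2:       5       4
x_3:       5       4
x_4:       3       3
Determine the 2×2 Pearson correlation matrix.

Step 1 — column means:
  mean(X) = (5 + 5 + 5 + 3) / 4 = 18/4 = 4.5
  mean(Y) = (7 + 4 + 4 + 3) / 4 = 18/4 = 4.5

Step 2 — sample variances and covariances s[i,j] = (1/(n-1)) · Σ_k (x_{k,i} - mean_i) · (x_{k,j} - mean_j), with n-1 = 3:
  s[X,X] = ((0.5)·(0.5) + (0.5)·(0.5) + (0.5)·(0.5) + (-1.5)·(-1.5)) / 3 = 3/3 = 1
  s[X,Y] = ((0.5)·(2.5) + (0.5)·(-0.5) + (0.5)·(-0.5) + (-1.5)·(-1.5)) / 3 = 3/3 = 1
  s[Y,Y] = ((2.5)·(2.5) + (-0.5)·(-0.5) + (-0.5)·(-0.5) + (-1.5)·(-1.5)) / 3 = 9/3 = 3
  Sample standard deviations s_i = √(s[i,i]):
  s(X) = √(1) = 1
  s(Y) = √(3) = 1.7321

Step 3 — r_{ij} = s_{ij} / (s_i · s_j):
  r[X,X] = 1 (diagonal).
  r[X,Y] = 1 / (1 · 1.7321) = 1 / 1.7321 = 0.5774
  r[Y,Y] = 1 (diagonal).

R is symmetric with unit diagonal. Assembling:

R = [[1, 0.5774],
 [0.5774, 1]]


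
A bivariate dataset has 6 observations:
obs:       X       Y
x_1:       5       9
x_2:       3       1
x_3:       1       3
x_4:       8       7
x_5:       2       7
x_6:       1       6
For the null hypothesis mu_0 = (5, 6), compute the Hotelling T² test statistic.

Step 1 — sample mean vector:
  mean(X) = (5 + 3 + 1 + 8 + 2 + 1) / 6 = 20/6 = 3.3333
  mean(Y) = (9 + 1 + 3 + 7 + 7 + 6) / 6 = 33/6 = 5.5
  x̄ = (3.3333, 5.5),  deviation x̄ - mu_0 = (3.3333, 5.5) - (5, 6) = (-1.6667, -0.5).

Step 2 — sample covariance matrix, S[i,j] = (1/(n-1)) · Σ_k (x_{k,i} - mean_i) · (x_{k,j} - mean_j), divisor n-1 = 5:
  S[X,X] = ((1.6667)·(1.6667) + (-0.3333)·(-0.3333) + (-2.3333)·(-2.3333) + (4.6667)·(4.6667) + (-1.3333)·(-1.3333) + (-2.3333)·(-2.3333)) / 5 = 37.3333/5 = 7.4667
  S[X,Y] = ((1.6667)·(3.5) + (-0.3333)·(-4.5) + (-2.3333)·(-2.5) + (4.6667)·(1.5) + (-1.3333)·(1.5) + (-2.3333)·(0.5)) / 5 = 17/5 = 3.4
  S[Y,Y] = ((3.5)·(3.5) + (-4.5)·(-4.5) + (-2.5)·(-2.5) + (1.5)·(1.5) + (1.5)·(1.5) + (0.5)·(0.5)) / 5 = 43.5/5 = 8.7
  S = [[7.4667, 3.4],
 [3.4, 8.7]].

Step 3 — invert S. det(S) = 7.4667·8.7 - (3.4)² = 53.4.
  S^{-1} = (1/det) · [[d, -b], [-b, a]] = [[0.1629, -0.0637],
 [-0.0637, 0.1398]].

Step 4 — quadratic form (x̄ - mu_0)^T · S^{-1} · (x̄ - mu_0):
  S^{-1} · (x̄ - mu_0) = (-0.2397, 0.0362),
  (x̄ - mu_0)^T · [...] = (-1.6667)·(-0.2397) + (-0.5)·(0.0362) = 0.3814.

Step 5 — scale by n: T² = 6 · 0.3814 = 2.2884.

T² ≈ 2.2884


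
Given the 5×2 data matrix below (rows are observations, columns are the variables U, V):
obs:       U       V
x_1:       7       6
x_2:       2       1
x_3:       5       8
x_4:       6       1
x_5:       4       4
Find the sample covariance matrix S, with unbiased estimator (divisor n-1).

Step 1 — column means:
  mean(U) = (7 + 2 + 5 + 6 + 4) / 5 = 24/5 = 4.8
  mean(V) = (6 + 1 + 8 + 1 + 4) / 5 = 20/5 = 4

Step 2 — sample covariance S[i,j] = (1/(n-1)) · Σ_k (x_{k,i} - mean_i) · (x_{k,j} - mean_j), with n-1 = 4.
  S[U,U] = ((2.2)·(2.2) + (-2.8)·(-2.8) + (0.2)·(0.2) + (1.2)·(1.2) + (-0.8)·(-0.8)) / 4 = 14.8/4 = 3.7
  S[U,V] = ((2.2)·(2) + (-2.8)·(-3) + (0.2)·(4) + (1.2)·(-3) + (-0.8)·(0)) / 4 = 10/4 = 2.5
  S[V,V] = ((2)·(2) + (-3)·(-3) + (4)·(4) + (-3)·(-3) + (0)·(0)) / 4 = 38/4 = 9.5

S is symmetric (S[j,i] = S[i,j]). Assembling:

S = [[3.7, 2.5],
 [2.5, 9.5]]


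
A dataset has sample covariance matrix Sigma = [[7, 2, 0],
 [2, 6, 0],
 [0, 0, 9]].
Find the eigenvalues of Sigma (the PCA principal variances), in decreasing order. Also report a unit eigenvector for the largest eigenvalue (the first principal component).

Step 1 — characteristic polynomial p(λ) = det(λI - Sigma) = λ³ - tr·λ² + c_1·λ - det, where tr = trace, c_1 = sum of the principal 2×2 minors, det = det(Sigma):
  tr = 7 + 6 + 9 = 22,
  c_1 = (7·6 - (2)²) + (7·9 - (0)²) + (6·9 - (0)²) = 38 + 63 + 54 = 155,
  det = 7·(6·9 - (0)²) - (2)·((2)·9 - (0)·(0)) + (0)·((2)·(0) - 6·(0)) = 7·(54) - (2)·(18) + (0)·(0) = 342.
  So p(λ) = λ³ - 22λ² + 155λ - 342.
Step 2 — look for an integer root (rational root theorem: any rational root is an integer divisor of 342). Testing λ = 9:
  p(9) = 729 - 1782 + 1395 - 342 = 0  ✓
  Dividing out (λ - 9): p(λ) = (λ - 9)(λ² - 13λ + 38).
Step 3 — remaining eigenvalues from the quadratic λ² - 13λ + 38 = 0:
  Δ = 13² - 4·38 = 169 - 152 = 17,  λ = (13 ± √17)/2 = (13 ± 4.1231)/2 ≈ 8.5616 or 4.4384.
  Sorted: λ_1 = 9,  λ_2 = 8.5616,  λ_3 = 4.4384  (check: sum = 22 = tr ✓).

Step 4 — unit eigenvector for λ_1 = 9: v spans the null space of (Sigma - λ_1 I), whose rows are
  r_1 = (-2, 2, 0),  r_2 = (2, -3, 0),  r_3 = (0, 0, 0).
  v is orthogonal to every row, so take v ∝ r_1 × r_2 = ((2)·(0) - (0)·(-3), (0)·(2) - (-2)·(0), (-2)·(-3) - (2)·(2)) = (0, 0, 2).
  Rescale (divide by 2): u = (0, 0, 1).
  ||u|| = √((0)² + (0)² + (1)²) = √(1) = 1,  v_1 = u/||u|| ≈ (0, 0, 1) (||v_1|| = 1).

λ_1 = 9,  λ_2 = 8.5616,  λ_3 = 4.4384;  v_1 ≈ (0, 0, 1)


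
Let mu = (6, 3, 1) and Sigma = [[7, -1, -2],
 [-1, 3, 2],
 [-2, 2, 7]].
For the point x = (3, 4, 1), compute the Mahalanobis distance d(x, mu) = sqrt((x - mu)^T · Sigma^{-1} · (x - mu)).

Step 1 — centre the observation: (x - mu) = (-3, 1, 0).

Step 2 — invert Sigma (cofactor / det for 3×3, or solve directly):
  Sigma^{-1} = [[0.1574, 0.0278, 0.037],
 [0.0278, 0.4167, -0.1111],
 [0.037, -0.1111, 0.1852]].

Step 3 — form the quadratic (x - mu)^T · Sigma^{-1} · (x - mu):
  Sigma^{-1} · (x - mu) = (-0.4444, 0.3333, -0.2222).
  (x - mu)^T · [Sigma^{-1} · (x - mu)] = (-3)·(-0.4444) + (1)·(0.3333) + (0)·(-0.2222) = 1.6667.

Step 4 — take square root: d = √(1.6667) ≈ 1.291.

d(x, mu) = √(1.6667) ≈ 1.291


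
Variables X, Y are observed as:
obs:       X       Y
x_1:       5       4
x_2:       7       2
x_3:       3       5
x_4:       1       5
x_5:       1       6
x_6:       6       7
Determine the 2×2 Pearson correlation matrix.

Step 1 — column means:
  mean(X) = (5 + 7 + 3 + 1 + 1 + 6) / 6 = 23/6 = 3.8333
  mean(Y) = (4 + 2 + 5 + 5 + 6 + 7) / 6 = 29/6 = 4.8333

Step 2 — sample variances and covariances s[i,j] = (1/(n-1)) · Σ_k (x_{k,i} - mean_i) · (x_{k,j} - mean_j), with n-1 = 5:
  s[X,X] = ((1.1667)·(1.1667) + (3.1667)·(3.1667) + (-0.8333)·(-0.8333) + (-2.8333)·(-2.8333) + (-2.8333)·(-2.8333) + (2.1667)·(2.1667)) / 5 = 32.8333/5 = 6.5667
  s[X,Y] = ((1.1667)·(-0.8333) + (3.1667)·(-2.8333) + (-0.8333)·(0.1667) + (-2.8333)·(0.1667) + (-2.8333)·(1.1667) + (2.1667)·(2.1667)) / 5 = -9.1667/5 = -1.8333
  s[Y,Y] = ((-0.8333)·(-0.8333) + (-2.8333)·(-2.8333) + (0.1667)·(0.1667) + (0.1667)·(0.1667) + (1.1667)·(1.1667) + (2.1667)·(2.1667)) / 5 = 14.8333/5 = 2.9667
  Sample standard deviations s_i = √(s[i,i]):
  s(X) = √(6.5667) = 2.5626
  s(Y) = √(2.9667) = 1.7224

Step 3 — r_{ij} = s_{ij} / (s_i · s_j):
  r[X,X] = 1 (diagonal).
  r[X,Y] = -1.8333 / (2.5626 · 1.7224) = -1.8333 / 4.4137 = -0.4154
  r[Y,Y] = 1 (diagonal).

R is symmetric with unit diagonal. Assembling:

R = [[1, -0.4154],
 [-0.4154, 1]]


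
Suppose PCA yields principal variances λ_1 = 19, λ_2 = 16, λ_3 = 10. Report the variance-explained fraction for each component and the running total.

Step 1 — total variance = trace(Sigma) = Σ λ_i = 19 + 16 + 10 = 45.

Step 2 — fraction explained by component i = λ_i / Σ λ:
  PC1: 19/45 = 0.4222
  PC2: 16/45 = 0.3556
  PC3: 10/45 = 0.2222

Step 3 — cumulative fraction after k components = (λ_1 + ... + λ_k) / Σ λ:
  k = 1: 19/45 = 0.4222
  k = 2: (19 + 16)/45 = 35/45 = 0.7778
  k = 3: (19 + 16 + 10)/45 = 45/45 = 1

Summary (fraction, with percent):

explained: PC1 0.4222 (42.22%), PC2 0.3556 (35.56%), PC3 0.2222 (22.22%);  cumulative: 0.4222, 0.7778, 1


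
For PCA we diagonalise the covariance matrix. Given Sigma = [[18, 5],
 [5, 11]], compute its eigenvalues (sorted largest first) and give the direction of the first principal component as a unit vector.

Step 1 — characteristic polynomial of 2×2 Sigma:
  det(Sigma - λI) = λ² - trace · λ + det = 0.
  trace = 18 + 11 = 29, det = 18·11 - (5)² = 173.
Step 2 — discriminant:
  Δ = trace² - 4·det = 841 - 692 = 149.
Step 3 — eigenvalues:
  λ = (trace ± √Δ)/2 = (29 ± 12.2066)/2,
  λ_1 = 20.6033,  λ_2 = 8.3967.

Step 4 — unit eigenvector for λ_1: solve (Sigma - λ_1 I)v = 0. First row:
  (18 - 20.6033)·v_x + (5)·v_y = 0, i.e. (-2.6033)·v_x + (5)·v_y = 0,
  so v ∝ (b, λ_1 - a) = (5, 2.6033) = u.
  ||u|| = √((5)² + (2.6033)²) = √(31.7771) ≈ 5.6371,
  v_1 = u/||u|| ≈ (0.887, 0.4618) (||v_1|| = 1).

λ_1 = 20.6033,  λ_2 = 8.3967;  v_1 ≈ (0.887, 0.4618)


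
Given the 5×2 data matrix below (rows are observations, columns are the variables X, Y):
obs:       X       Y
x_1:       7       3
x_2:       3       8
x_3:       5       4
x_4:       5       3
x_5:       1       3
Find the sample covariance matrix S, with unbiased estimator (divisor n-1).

Step 1 — column means:
  mean(X) = (7 + 3 + 5 + 5 + 1) / 5 = 21/5 = 4.2
  mean(Y) = (3 + 8 + 4 + 3 + 3) / 5 = 21/5 = 4.2

Step 2 — sample covariance S[i,j] = (1/(n-1)) · Σ_k (x_{k,i} - mean_i) · (x_{k,j} - mean_j), with n-1 = 4.
  S[X,X] = ((2.8)·(2.8) + (-1.2)·(-1.2) + (0.8)·(0.8) + (0.8)·(0.8) + (-3.2)·(-3.2)) / 4 = 20.8/4 = 5.2
  S[X,Y] = ((2.8)·(-1.2) + (-1.2)·(3.8) + (0.8)·(-0.2) + (0.8)·(-1.2) + (-3.2)·(-1.2)) / 4 = -5.2/4 = -1.3
  S[Y,Y] = ((-1.2)·(-1.2) + (3.8)·(3.8) + (-0.2)·(-0.2) + (-1.2)·(-1.2) + (-1.2)·(-1.2)) / 4 = 18.8/4 = 4.7

S is symmetric (S[j,i] = S[i,j]). Assembling:

S = [[5.2, -1.3],
 [-1.3, 4.7]]
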